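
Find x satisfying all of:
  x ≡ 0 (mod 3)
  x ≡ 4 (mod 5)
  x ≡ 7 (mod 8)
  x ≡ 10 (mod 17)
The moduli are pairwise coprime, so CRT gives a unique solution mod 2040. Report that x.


Product of moduli M = 3 · 5 · 8 · 17 = 2040.
Merge one congruence at a time:
  Start: x ≡ 0 (mod 3).
  Combine with x ≡ 4 (mod 5); new modulus lcm = 15.
    Write x = 0 + 3·t and substitute into x ≡ 4 (mod 5): 3·t ≡ 4 − 0 = 4 (mod 5).
    The inverse of 3 mod 5 is 2 (since 3·2 = 6 = 1·5 + 1), so t ≡ 2·4 = 8 ≡ 3 (mod 5).
    Then x = 0 + 3·3 = 9, valid modulo lcm(3, 5) = 15: x ≡ 9 (mod 15).
  Combine with x ≡ 7 (mod 8); new modulus lcm = 120.
    Write x = 9 + 15·t and substitute into x ≡ 7 (mod 8): 15·t ≡ 7 − 9 = -2 (mod 8).
    Reduce coefficients mod 8: 7·t ≡ 6 (mod 8).
    The inverse of 7 mod 8 is 7 (since 7·7 = 49 = 6·8 + 1), so t ≡ 7·6 = 42 ≡ 2 (mod 8).
    Then x = 9 + 15·2 = 39, valid modulo lcm(15, 8) = 120: x ≡ 39 (mod 120).
  Combine with x ≡ 10 (mod 17); new modulus lcm = 2040.
    Write x = 39 + 120·t and substitute into x ≡ 10 (mod 17): 120·t ≡ 10 − 39 = -29 (mod 17).
    Reduce coefficients mod 17: 1·t ≡ 5 (mod 17).
    So t ≡ 5 (mod 17).
    Then x = 39 + 120·5 = 639, valid modulo lcm(120, 17) = 2040: x ≡ 639 (mod 2040).
Verify against each original: 639 mod 3 = 0, 639 mod 5 = 4, 639 mod 8 = 7, 639 mod 17 = 10.

x ≡ 639 (mod 2040).


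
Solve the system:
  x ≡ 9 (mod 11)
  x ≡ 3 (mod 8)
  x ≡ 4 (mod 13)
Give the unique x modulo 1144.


Moduli 11, 8, 13 are pairwise coprime; by CRT there is a unique solution modulo M = 11 · 8 · 13 = 1144.
Solve pairwise, accumulating the modulus:
  Start with x ≡ 9 (mod 11).
  Combine with x ≡ 3 (mod 8): since gcd(11, 8) = 1, we get a unique residue mod 88.
    Write x = 9 + 11·t and substitute into x ≡ 3 (mod 8): 11·t ≡ 3 − 9 = -6 (mod 8).
    Reduce coefficients mod 8: 3·t ≡ 2 (mod 8).
    The inverse of 3 mod 8 is 3 (since 3·3 = 9 = 1·8 + 1), so t ≡ 3·2 = 6 ≡ 6 (mod 8).
    Then x = 9 + 11·6 = 75, valid modulo lcm(11, 8) = 88: x ≡ 75 (mod 88).
  Combine with x ≡ 4 (mod 13): since gcd(88, 13) = 1, we get a unique residue mod 1144.
    Write x = 75 + 88·t and substitute into x ≡ 4 (mod 13): 88·t ≡ 4 − 75 = -71 (mod 13).
    Reduce coefficients mod 13: 10·t ≡ 7 (mod 13).
    The inverse of 10 mod 13 is 4 (since 10·4 = 40 = 3·13 + 1), so t ≡ 4·7 = 28 ≡ 2 (mod 13).
    Then x = 75 + 88·2 = 251, valid modulo lcm(88, 13) = 1144: x ≡ 251 (mod 1144).
Verify: 251 mod 11 = 9 ✓, 251 mod 8 = 3 ✓, 251 mod 13 = 4 ✓.

x ≡ 251 (mod 1144).


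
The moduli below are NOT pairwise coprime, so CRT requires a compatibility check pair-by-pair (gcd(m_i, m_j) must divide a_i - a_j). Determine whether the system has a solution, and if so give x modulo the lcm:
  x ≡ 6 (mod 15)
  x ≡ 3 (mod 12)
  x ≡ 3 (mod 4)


Moduli 15, 12, 4 are not pairwise coprime, so CRT works modulo lcm(m_i) when all pairwise compatibility conditions hold.
Pairwise compatibility: gcd(m_i, m_j) must divide a_i - a_j for every pair.
Merge one congruence at a time:
  Start: x ≡ 6 (mod 15).
  Combine with x ≡ 3 (mod 12): gcd(15, 12) = 3; 3 - 6 = -3, which IS divisible by 3, so compatible.
    Write x = 6 + 15·t and substitute into x ≡ 3 (mod 12): 15·t ≡ 3 − 6 = -3 (mod 12).
    Divide the congruence (and modulus) by g = 3: 5·t ≡ -1 (mod 4).
    Reduce coefficients mod 4: 1·t ≡ 3 (mod 4).
    So t ≡ 3 (mod 4).
    Then x = 6 + 15·3 = 51, valid modulo lcm(15, 12) = 60: x ≡ 51 (mod 60).
  Combine with x ≡ 3 (mod 4): gcd(60, 4) = 4; 3 - 51 = -48, which IS divisible by 4, so compatible.
    Write x = 51 + 60·t and substitute into x ≡ 3 (mod 4): 60·t ≡ 3 − 51 = -48 (mod 4).
    Divide the congruence (and modulus) by g = 4: 15·t ≡ -12 (mod 1).
    Modulo 1 every t works; take t = 0.
    Then x = 51 + 60·0 = 51, valid modulo lcm(60, 4) = 60: x ≡ 51 (mod 60).
Verify: 51 mod 15 = 6, 51 mod 12 = 3, 51 mod 4 = 3.

x ≡ 51 (mod 60).


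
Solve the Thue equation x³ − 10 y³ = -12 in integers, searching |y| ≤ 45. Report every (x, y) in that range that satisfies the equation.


The equation is x³ - 10y³ = -12. For fixed y, x³ = 10·y³ − 12, so a solution requires the RHS to be a perfect cube.
Strategy: iterate y from -45 to 45, compute RHS = 10·y³ − 12, and check whether it is a (positive or negative) perfect cube.
Check small values of y:
  y = 0: RHS = -12 is not a perfect cube.
  y = 1: RHS = -2 is not a perfect cube.
  y = -1: RHS = -22 is not a perfect cube.
  y = 2: RHS = 68 is not a perfect cube.
  y = -2: RHS = -92 is not a perfect cube.
  y = 3: RHS = 258 is not a perfect cube.
  y = -3: RHS = -282 is not a perfect cube.
Continuing the search up to |y| = 45 finds no solutions either.
No (x, y) in the scanned range satisfies the equation.

No integer solutions with |y| ≤ 45.


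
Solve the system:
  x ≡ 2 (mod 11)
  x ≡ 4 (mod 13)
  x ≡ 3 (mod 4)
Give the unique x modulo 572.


Moduli 11, 13, 4 are pairwise coprime; by CRT there is a unique solution modulo M = 11 · 13 · 4 = 572.
Solve pairwise, accumulating the modulus:
  Start with x ≡ 2 (mod 11).
  Combine with x ≡ 4 (mod 13): since gcd(11, 13) = 1, we get a unique residue mod 143.
    Write x = 2 + 11·t and substitute into x ≡ 4 (mod 13): 11·t ≡ 4 − 2 = 2 (mod 13).
    The inverse of 11 mod 13 is 6 (since 11·6 = 66 = 5·13 + 1), so t ≡ 6·2 = 12 ≡ 12 (mod 13).
    Then x = 2 + 11·12 = 134, valid modulo lcm(11, 13) = 143: x ≡ 134 (mod 143).
  Combine with x ≡ 3 (mod 4): since gcd(143, 4) = 1, we get a unique residue mod 572.
    Write x = 134 + 143·t and substitute into x ≡ 3 (mod 4): 143·t ≡ 3 − 134 = -131 (mod 4).
    Reduce coefficients mod 4: 3·t ≡ 1 (mod 4).
    The inverse of 3 mod 4 is 3 (since 3·3 = 9 = 2·4 + 1), so t ≡ 3·1 = 3 ≡ 3 (mod 4).
    Then x = 134 + 143·3 = 563, valid modulo lcm(143, 4) = 572: x ≡ 563 (mod 572).
Verify: 563 mod 11 = 2 ✓, 563 mod 13 = 4 ✓, 563 mod 4 = 3 ✓.

x ≡ 563 (mod 572).


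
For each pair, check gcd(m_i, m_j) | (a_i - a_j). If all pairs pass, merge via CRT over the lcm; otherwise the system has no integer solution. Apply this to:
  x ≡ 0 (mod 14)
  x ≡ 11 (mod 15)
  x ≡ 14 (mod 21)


Moduli 14, 15, 21 are not pairwise coprime, so CRT works modulo lcm(m_i) when all pairwise compatibility conditions hold.
Pairwise compatibility: gcd(m_i, m_j) must divide a_i - a_j for every pair.
Merge one congruence at a time:
  Start: x ≡ 0 (mod 14).
  Combine with x ≡ 11 (mod 15): gcd(14, 15) = 1; 11 - 0 = 11, which IS divisible by 1, so compatible.
    Write x = 0 + 14·t and substitute into x ≡ 11 (mod 15): 14·t ≡ 11 − 0 = 11 (mod 15).
    The inverse of 14 mod 15 is 14 (since 14·14 = 196 = 13·15 + 1), so t ≡ 14·11 = 154 ≡ 4 (mod 15).
    Then x = 0 + 14·4 = 56, valid modulo lcm(14, 15) = 210: x ≡ 56 (mod 210).
  Combine with x ≡ 14 (mod 21): gcd(210, 21) = 21; 14 - 56 = -42, which IS divisible by 21, so compatible.
    Write x = 56 + 210·t and substitute into x ≡ 14 (mod 21): 210·t ≡ 14 − 56 = -42 (mod 21).
    Divide the congruence (and modulus) by g = 21: 10·t ≡ -2 (mod 1).
    Modulo 1 every t works; take t = 0.
    Then x = 56 + 210·0 = 56, valid modulo lcm(210, 21) = 210: x ≡ 56 (mod 210).
Verify: 56 mod 14 = 0, 56 mod 15 = 11, 56 mod 21 = 14.

x ≡ 56 (mod 210).


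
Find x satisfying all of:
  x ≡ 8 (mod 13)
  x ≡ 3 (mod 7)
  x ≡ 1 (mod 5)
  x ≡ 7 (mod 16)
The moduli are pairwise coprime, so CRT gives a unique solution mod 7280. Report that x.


Product of moduli M = 13 · 7 · 5 · 16 = 7280.
Merge one congruence at a time:
  Start: x ≡ 8 (mod 13).
  Combine with x ≡ 3 (mod 7); new modulus lcm = 91.
    Write x = 8 + 13·t and substitute into x ≡ 3 (mod 7): 13·t ≡ 3 − 8 = -5 (mod 7).
    Reduce coefficients mod 7: 6·t ≡ 2 (mod 7).
    The inverse of 6 mod 7 is 6 (since 6·6 = 36 = 5·7 + 1), so t ≡ 6·2 = 12 ≡ 5 (mod 7).
    Then x = 8 + 13·5 = 73, valid modulo lcm(13, 7) = 91: x ≡ 73 (mod 91).
  Combine with x ≡ 1 (mod 5); new modulus lcm = 455.
    Write x = 73 + 91·t and substitute into x ≡ 1 (mod 5): 91·t ≡ 1 − 73 = -72 (mod 5).
    Reduce coefficients mod 5: 1·t ≡ 3 (mod 5).
    So t ≡ 3 (mod 5).
    Then x = 73 + 91·3 = 346, valid modulo lcm(91, 5) = 455: x ≡ 346 (mod 455).
  Combine with x ≡ 7 (mod 16); new modulus lcm = 7280.
    Write x = 346 + 455·t and substitute into x ≡ 7 (mod 16): 455·t ≡ 7 − 346 = -339 (mod 16).
    Reduce coefficients mod 16: 7·t ≡ 13 (mod 16).
    The inverse of 7 mod 16 is 7 (since 7·7 = 49 = 3·16 + 1), so t ≡ 7·13 = 91 ≡ 11 (mod 16).
    Then x = 346 + 455·11 = 5351, valid modulo lcm(455, 16) = 7280: x ≡ 5351 (mod 7280).
Verify against each original: 5351 mod 13 = 8, 5351 mod 7 = 3, 5351 mod 5 = 1, 5351 mod 16 = 7.

x ≡ 5351 (mod 7280).


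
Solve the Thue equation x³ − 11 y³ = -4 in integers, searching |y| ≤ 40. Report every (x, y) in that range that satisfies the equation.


The equation is x³ - 11y³ = -4. For fixed y, x³ = 11·y³ − 4, so a solution requires the RHS to be a perfect cube.
Strategy: iterate y from -40 to 40, compute RHS = 11·y³ − 4, and check whether it is a (positive or negative) perfect cube.
Check small values of y:
  y = 0: RHS = -4 is not a perfect cube.
  y = 1: RHS = 7 is not a perfect cube.
  y = -1: RHS = -15 is not a perfect cube.
  y = 2: RHS = 84 is not a perfect cube.
  y = -2: RHS = -92 is not a perfect cube.
  y = 3: RHS = 293 is not a perfect cube.
  y = -3: RHS = -301 is not a perfect cube.
Continuing the search up to |y| = 40 finds no solutions either.
No (x, y) in the scanned range satisfies the equation.

No integer solutions with |y| ≤ 40.


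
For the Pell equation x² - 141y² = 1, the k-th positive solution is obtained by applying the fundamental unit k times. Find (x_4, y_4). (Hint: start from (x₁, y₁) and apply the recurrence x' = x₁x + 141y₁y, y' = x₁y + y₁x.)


Step 1: Find the fundamental solution (x₁, y₁) of x² - 141y² = 1.
  Expand √141 as a continued fraction. a₀ = ⌊√141⌋ = 11; iterate m_{k+1} = d_k·a_k − m_k, d_{k+1} = (141 − m_{k+1}²)/d_k, a_{k+1} = ⌊(a₀ + m_{k+1})/d_{k+1}⌋ (starting m₀ = 0, d₀ = 1), with convergents p_k = a_k·p_{k-1} + p_{k-2}, q_k = a_k·q_{k-1} + q_{k-2} (p₋₁ = 1, q₋₁ = 0):
  k = 0: a₀ = 11; p₀/q₀ = 11/1; p₀² − 141·q₀² = 121 − 141 = -20.
  k = 1: m = 11, d = 20, a = ⌊(11 + 11)/20⌋ = 1; p/q = (1·11 + 1)/(1·1 + 0) = 12/1; p² − 141·q² = 144 − 141 = 3.
  k = 2: m = 9, d = 3, a = ⌊(11 + 9)/3⌋ = 6; p/q = (6·12 + 11)/(6·1 + 1) = 83/7; p² − 141·q² = 6889 − 6909 = -20.
  k = 3: m = 9, d = 20, a = ⌊(11 + 9)/20⌋ = 1; p/q = (1·83 + 12)/(1·7 + 1) = 95/8; p² − 141·q² = 9025 − 9024 = 1.
  The first convergent with p² − 141·q² = 1 gives the fundamental solution (x₁, y₁) = (95, 8).
Step 2: Apply the recurrence (x_{n+1}, y_{n+1}) = (x₁x_n + 141y₁y_n, x₁y_n + y₁x_n) repeatedly.
  From (x_1, y_1) = (95, 8): x_2 = 95·95 + 141·8·8 = 18049; y_2 = 95·8 + 8·95 = 1520.
  From (x_2, y_2) = (18049, 1520): x_3 = 95·18049 + 141·8·1520 = 3429215; y_3 = 95·1520 + 8·18049 = 288792.
  From (x_3, y_3) = (3429215, 288792): x_4 = 95·3429215 + 141·8·288792 = 651532801; y_4 = 95·288792 + 8·3429215 = 54868960.
Step 3: Verify x_4² - 141·y_4² = 424494990778905601 - 424494990778905600 = 1 (should be 1). ✓

(x_1, y_1) = (95, 8); (x_4, y_4) = (651532801, 54868960).


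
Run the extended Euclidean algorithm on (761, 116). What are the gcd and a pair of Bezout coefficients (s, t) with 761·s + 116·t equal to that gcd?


Euclidean algorithm on (761, 116) — divide until remainder is 0:
  761 = 6 · 116 + 65
  116 = 1 · 65 + 51
  65 = 1 · 51 + 14
  51 = 3 · 14 + 9
  14 = 1 · 9 + 5
  9 = 1 · 5 + 4
  5 = 1 · 4 + 1
  4 = 4 · 1 + 0
gcd(761, 116) = 1.
Track Bezout coefficients alongside the remainders: start with r₀ = 761 = a·1 + b·0 (s = 1, t = 0) and r₁ = 116 = a·0 + b·1 (s = 0, t = 1); each new remainder r_{k+1} = r_{k-1} − q_k·r_k inherits s_{k+1} = s_{k-1} − q_k·s_k, t_{k+1} = t_{k-1} − q_k·t_k, so r_k = a·s_k + b·t_k at every step:
  q = 6: r = 65, s = 1 − 6·0 = 1, t = 0 − 6·1 = -6  (check: 761·1 + 116·(-6) = 65)
  q = 1: r = 51, s = 0 − 1·1 = -1, t = 1 − 1·(-6) = 7  (check: 761·(-1) + 116·7 = 51)
  q = 1: r = 14, s = 1 − 1·(-1) = 2, t = -6 − 1·7 = -13  (check: 761·2 + 116·(-13) = 14)
  q = 3: r = 9, s = -1 − 3·2 = -7, t = 7 − 3·(-13) = 46  (check: 761·(-7) + 116·46 = 9)
  q = 1: r = 5, s = 2 − 1·(-7) = 9, t = -13 − 1·46 = -59  (check: 761·9 + 116·(-59) = 5)
  q = 1: r = 4, s = -7 − 1·9 = -16, t = 46 − 1·(-59) = 105  (check: 761·(-16) + 116·105 = 4)
  q = 1: r = 1, s = 9 − 1·(-16) = 25, t = -59 − 1·105 = -164  (check: 761·25 + 116·(-164) = 1)
The row with r = 1 (the gcd) gives the Bezout coefficients s = 25, t = -164.
Result: 761 · (25) + 116 · (-164) = 1.

gcd(761, 116) = 1; s = 25, t = -164 (check: 761·25 + 116·(-164) = 1).


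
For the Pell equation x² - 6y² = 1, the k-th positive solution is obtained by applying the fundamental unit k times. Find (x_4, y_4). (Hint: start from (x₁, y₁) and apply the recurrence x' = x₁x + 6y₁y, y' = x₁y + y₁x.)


Step 1: Find the fundamental solution (x₁, y₁) of x² - 6y² = 1.
  Expand √6 as a continued fraction. a₀ = ⌊√6⌋ = 2; iterate m_{k+1} = d_k·a_k − m_k, d_{k+1} = (6 − m_{k+1}²)/d_k, a_{k+1} = ⌊(a₀ + m_{k+1})/d_{k+1}⌋ (starting m₀ = 0, d₀ = 1), with convergents p_k = a_k·p_{k-1} + p_{k-2}, q_k = a_k·q_{k-1} + q_{k-2} (p₋₁ = 1, q₋₁ = 0):
  k = 0: a₀ = 2; p₀/q₀ = 2/1; p₀² − 6·q₀² = 4 − 6 = -2.
  k = 1: m = 2, d = 2, a = ⌊(2 + 2)/2⌋ = 2; p/q = (2·2 + 1)/(2·1 + 0) = 5/2; p² − 6·q² = 25 − 24 = 1.
  The first convergent with p² − 6·q² = 1 gives the fundamental solution (x₁, y₁) = (5, 2).
Step 2: Apply the recurrence (x_{n+1}, y_{n+1}) = (x₁x_n + 6y₁y_n, x₁y_n + y₁x_n) repeatedly.
  From (x_1, y_1) = (5, 2): x_2 = 5·5 + 6·2·2 = 49; y_2 = 5·2 + 2·5 = 20.
  From (x_2, y_2) = (49, 20): x_3 = 5·49 + 6·2·20 = 485; y_3 = 5·20 + 2·49 = 198.
  From (x_3, y_3) = (485, 198): x_4 = 5·485 + 6·2·198 = 4801; y_4 = 5·198 + 2·485 = 1960.
Step 3: Verify x_4² - 6·y_4² = 23049601 - 23049600 = 1 (should be 1). ✓

(x_1, y_1) = (5, 2); (x_4, y_4) = (4801, 1960).


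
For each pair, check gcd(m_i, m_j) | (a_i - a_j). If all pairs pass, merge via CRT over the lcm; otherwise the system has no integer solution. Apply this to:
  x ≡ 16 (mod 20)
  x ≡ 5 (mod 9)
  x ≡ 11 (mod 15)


Moduli 20, 9, 15 are not pairwise coprime, so CRT works modulo lcm(m_i) when all pairwise compatibility conditions hold.
Pairwise compatibility: gcd(m_i, m_j) must divide a_i - a_j for every pair.
Merge one congruence at a time:
  Start: x ≡ 16 (mod 20).
  Combine with x ≡ 5 (mod 9): gcd(20, 9) = 1; 5 - 16 = -11, which IS divisible by 1, so compatible.
    Write x = 16 + 20·t and substitute into x ≡ 5 (mod 9): 20·t ≡ 5 − 16 = -11 (mod 9).
    Reduce coefficients mod 9: 2·t ≡ 7 (mod 9).
    The inverse of 2 mod 9 is 5 (since 2·5 = 10 = 1·9 + 1), so t ≡ 5·7 = 35 ≡ 8 (mod 9).
    Then x = 16 + 20·8 = 176, valid modulo lcm(20, 9) = 180: x ≡ 176 (mod 180).
  Combine with x ≡ 11 (mod 15): gcd(180, 15) = 15; 11 - 176 = -165, which IS divisible by 15, so compatible.
    Write x = 176 + 180·t and substitute into x ≡ 11 (mod 15): 180·t ≡ 11 − 176 = -165 (mod 15).
    Divide the congruence (and modulus) by g = 15: 12·t ≡ -11 (mod 1).
    Modulo 1 every t works; take t = 0.
    Then x = 176 + 180·0 = 176, valid modulo lcm(180, 15) = 180: x ≡ 176 (mod 180).
Verify: 176 mod 20 = 16, 176 mod 9 = 5, 176 mod 15 = 11.

x ≡ 176 (mod 180).


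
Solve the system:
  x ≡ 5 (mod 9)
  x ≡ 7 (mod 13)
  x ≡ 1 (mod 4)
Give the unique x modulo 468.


Moduli 9, 13, 4 are pairwise coprime; by CRT there is a unique solution modulo M = 9 · 13 · 4 = 468.
Solve pairwise, accumulating the modulus:
  Start with x ≡ 5 (mod 9).
  Combine with x ≡ 7 (mod 13): since gcd(9, 13) = 1, we get a unique residue mod 117.
    Write x = 5 + 9·t and substitute into x ≡ 7 (mod 13): 9·t ≡ 7 − 5 = 2 (mod 13).
    The inverse of 9 mod 13 is 3 (since 9·3 = 27 = 2·13 + 1), so t ≡ 3·2 = 6 ≡ 6 (mod 13).
    Then x = 5 + 9·6 = 59, valid modulo lcm(9, 13) = 117: x ≡ 59 (mod 117).
  Combine with x ≡ 1 (mod 4): since gcd(117, 4) = 1, we get a unique residue mod 468.
    Write x = 59 + 117·t and substitute into x ≡ 1 (mod 4): 117·t ≡ 1 − 59 = -58 (mod 4).
    Reduce coefficients mod 4: 1·t ≡ 2 (mod 4).
    So t ≡ 2 (mod 4).
    Then x = 59 + 117·2 = 293, valid modulo lcm(117, 4) = 468: x ≡ 293 (mod 468).
Verify: 293 mod 9 = 5 ✓, 293 mod 13 = 7 ✓, 293 mod 4 = 1 ✓.

x ≡ 293 (mod 468).


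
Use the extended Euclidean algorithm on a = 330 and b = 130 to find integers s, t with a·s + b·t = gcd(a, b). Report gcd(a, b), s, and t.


Euclidean algorithm on (330, 130) — divide until remainder is 0:
  330 = 2 · 130 + 70
  130 = 1 · 70 + 60
  70 = 1 · 60 + 10
  60 = 6 · 10 + 0
gcd(330, 130) = 10.
Track Bezout coefficients alongside the remainders: start with r₀ = 330 = a·1 + b·0 (s = 1, t = 0) and r₁ = 130 = a·0 + b·1 (s = 0, t = 1); each new remainder r_{k+1} = r_{k-1} − q_k·r_k inherits s_{k+1} = s_{k-1} − q_k·s_k, t_{k+1} = t_{k-1} − q_k·t_k, so r_k = a·s_k + b·t_k at every step:
  q = 2: r = 70, s = 1 − 2·0 = 1, t = 0 − 2·1 = -2  (check: 330·1 + 130·(-2) = 70)
  q = 1: r = 60, s = 0 − 1·1 = -1, t = 1 − 1·(-2) = 3  (check: 330·(-1) + 130·3 = 60)
  q = 1: r = 10, s = 1 − 1·(-1) = 2, t = -2 − 1·3 = -5  (check: 330·2 + 130·(-5) = 10)
The row with r = 10 (the gcd) gives the Bezout coefficients s = 2, t = -5.
Result: 330 · (2) + 130 · (-5) = 10.

gcd(330, 130) = 10; s = 2, t = -5 (check: 330·2 + 130·(-5) = 10).


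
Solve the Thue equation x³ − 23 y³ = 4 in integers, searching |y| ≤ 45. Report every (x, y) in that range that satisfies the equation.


The equation is x³ - 23y³ = 4. For fixed y, x³ = 23·y³ + 4, so a solution requires the RHS to be a perfect cube.
Strategy: iterate y from -45 to 45, compute RHS = 23·y³ + 4, and check whether it is a (positive or negative) perfect cube.
Check small values of y:
  y = 0: RHS = 4 is not a perfect cube.
  y = 1: RHS = 27 = (3)³ ⇒ x = 3 works.
  y = -1: RHS = -19 is not a perfect cube.
  y = 2: RHS = 188 is not a perfect cube.
  y = -2: RHS = -180 is not a perfect cube.
  y = 3: RHS = 625 is not a perfect cube.
  y = -3: RHS = -617 is not a perfect cube.
Continuing the search up to |y| = 45 finds no further solutions beyond those listed.
Collected solutions: (3, 1).

Solutions (with |y| ≤ 45): (3, 1).


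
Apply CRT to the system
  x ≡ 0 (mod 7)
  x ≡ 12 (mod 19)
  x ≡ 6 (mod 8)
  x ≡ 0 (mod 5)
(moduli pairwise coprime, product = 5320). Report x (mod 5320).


Product of moduli M = 7 · 19 · 8 · 5 = 5320.
Merge one congruence at a time:
  Start: x ≡ 0 (mod 7).
  Combine with x ≡ 12 (mod 19); new modulus lcm = 133.
    Write x = 0 + 7·t and substitute into x ≡ 12 (mod 19): 7·t ≡ 12 − 0 = 12 (mod 19).
    The inverse of 7 mod 19 is 11 (since 7·11 = 77 = 4·19 + 1), so t ≡ 11·12 = 132 ≡ 18 (mod 19).
    Then x = 0 + 7·18 = 126, valid modulo lcm(7, 19) = 133: x ≡ 126 (mod 133).
  Combine with x ≡ 6 (mod 8); new modulus lcm = 1064.
    Write x = 126 + 133·t and substitute into x ≡ 6 (mod 8): 133·t ≡ 6 − 126 = -120 (mod 8).
    Reduce coefficients mod 8: 5·t ≡ 0 (mod 8).
    The inverse of 5 mod 8 is 5 (since 5·5 = 25 = 3·8 + 1), so t ≡ 5·0 = 0 ≡ 0 (mod 8).
    Then x = 126 + 133·0 = 126, valid modulo lcm(133, 8) = 1064: x ≡ 126 (mod 1064).
  Combine with x ≡ 0 (mod 5); new modulus lcm = 5320.
    Write x = 126 + 1064·t and substitute into x ≡ 0 (mod 5): 1064·t ≡ 0 − 126 = -126 (mod 5).
    Reduce coefficients mod 5: 4·t ≡ 4 (mod 5).
    The inverse of 4 mod 5 is 4 (since 4·4 = 16 = 3·5 + 1), so t ≡ 4·4 = 16 ≡ 1 (mod 5).
    Then x = 126 + 1064·1 = 1190, valid modulo lcm(1064, 5) = 5320: x ≡ 1190 (mod 5320).
Verify against each original: 1190 mod 7 = 0, 1190 mod 19 = 12, 1190 mod 8 = 6, 1190 mod 5 = 0.

x ≡ 1190 (mod 5320).


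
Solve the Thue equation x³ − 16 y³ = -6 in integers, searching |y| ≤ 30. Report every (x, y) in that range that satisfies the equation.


The equation is x³ - 16y³ = -6. For fixed y, x³ = 16·y³ − 6, so a solution requires the RHS to be a perfect cube.
Strategy: iterate y from -30 to 30, compute RHS = 16·y³ − 6, and check whether it is a (positive or negative) perfect cube.
Check small values of y:
  y = 0: RHS = -6 is not a perfect cube.
  y = 1: RHS = 10 is not a perfect cube.
  y = -1: RHS = -22 is not a perfect cube.
  y = 2: RHS = 122 is not a perfect cube.
  y = -2: RHS = -134 is not a perfect cube.
  y = 3: RHS = 426 is not a perfect cube.
  y = -3: RHS = -438 is not a perfect cube.
Continuing the search up to |y| = 30 finds no solutions either.
No (x, y) in the scanned range satisfies the equation.

No integer solutions with |y| ≤ 30.


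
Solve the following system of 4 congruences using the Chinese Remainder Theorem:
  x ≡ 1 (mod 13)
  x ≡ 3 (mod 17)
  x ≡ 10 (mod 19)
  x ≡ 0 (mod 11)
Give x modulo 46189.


Product of moduli M = 13 · 17 · 19 · 11 = 46189.
Merge one congruence at a time:
  Start: x ≡ 1 (mod 13).
  Combine with x ≡ 3 (mod 17); new modulus lcm = 221.
    Write x = 1 + 13·t and substitute into x ≡ 3 (mod 17): 13·t ≡ 3 − 1 = 2 (mod 17).
    The inverse of 13 mod 17 is 4 (since 13·4 = 52 = 3·17 + 1), so t ≡ 4·2 = 8 ≡ 8 (mod 17).
    Then x = 1 + 13·8 = 105, valid modulo lcm(13, 17) = 221: x ≡ 105 (mod 221).
  Combine with x ≡ 10 (mod 19); new modulus lcm = 4199.
    Write x = 105 + 221·t and substitute into x ≡ 10 (mod 19): 221·t ≡ 10 − 105 = -95 (mod 19).
    Reduce coefficients mod 19: 12·t ≡ 0 (mod 19).
    The inverse of 12 mod 19 is 8 (since 12·8 = 96 = 5·19 + 1), so t ≡ 8·0 = 0 ≡ 0 (mod 19).
    Then x = 105 + 221·0 = 105, valid modulo lcm(221, 19) = 4199: x ≡ 105 (mod 4199).
  Combine with x ≡ 0 (mod 11); new modulus lcm = 46189.
    Write x = 105 + 4199·t and substitute into x ≡ 0 (mod 11): 4199·t ≡ 0 − 105 = -105 (mod 11).
    Reduce coefficients mod 11: 8·t ≡ 5 (mod 11).
    The inverse of 8 mod 11 is 7 (since 8·7 = 56 = 5·11 + 1), so t ≡ 7·5 = 35 ≡ 2 (mod 11).
    Then x = 105 + 4199·2 = 8503, valid modulo lcm(4199, 11) = 46189: x ≡ 8503 (mod 46189).
Verify against each original: 8503 mod 13 = 1, 8503 mod 17 = 3, 8503 mod 19 = 10, 8503 mod 11 = 0.

x ≡ 8503 (mod 46189).


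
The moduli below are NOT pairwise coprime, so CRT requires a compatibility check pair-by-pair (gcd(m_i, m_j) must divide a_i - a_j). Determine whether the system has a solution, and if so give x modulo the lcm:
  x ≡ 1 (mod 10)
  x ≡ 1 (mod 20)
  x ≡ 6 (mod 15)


Moduli 10, 20, 15 are not pairwise coprime, so CRT works modulo lcm(m_i) when all pairwise compatibility conditions hold.
Pairwise compatibility: gcd(m_i, m_j) must divide a_i - a_j for every pair.
Merge one congruence at a time:
  Start: x ≡ 1 (mod 10).
  Combine with x ≡ 1 (mod 20): gcd(10, 20) = 10; 1 - 1 = 0, which IS divisible by 10, so compatible.
    Write x = 1 + 10·t and substitute into x ≡ 1 (mod 20): 10·t ≡ 1 − 1 = 0 (mod 20).
    Divide the congruence (and modulus) by g = 10: 1·t ≡ 0 (mod 2).
    So t ≡ 0 (mod 2).
    Then x = 1 + 10·0 = 1, valid modulo lcm(10, 20) = 20: x ≡ 1 (mod 20).
  Combine with x ≡ 6 (mod 15): gcd(20, 15) = 5; 6 - 1 = 5, which IS divisible by 5, so compatible.
    Write x = 1 + 20·t and substitute into x ≡ 6 (mod 15): 20·t ≡ 6 − 1 = 5 (mod 15).
    Divide the congruence (and modulus) by g = 5: 4·t ≡ 1 (mod 3).
    Reduce coefficients mod 3: 1·t ≡ 1 (mod 3).
    So t ≡ 1 (mod 3).
    Then x = 1 + 20·1 = 21, valid modulo lcm(20, 15) = 60: x ≡ 21 (mod 60).
Verify: 21 mod 10 = 1, 21 mod 20 = 1, 21 mod 15 = 6.

x ≡ 21 (mod 60).


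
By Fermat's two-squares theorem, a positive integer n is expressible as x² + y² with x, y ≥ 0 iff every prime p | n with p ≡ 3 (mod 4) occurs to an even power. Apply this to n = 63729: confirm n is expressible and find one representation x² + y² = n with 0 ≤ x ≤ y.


Step 1: Factor n = 63729 = 3^2 · 73 · 97.
Step 2: Check the mod-4 condition on each prime factor: 3 ≡ 3 (mod 4), exponent 2 (must be even); 73 ≡ 1 (mod 4), exponent 1; 97 ≡ 1 (mod 4), exponent 1.
All primes ≡ 3 (mod 4) appear to even exponent (or don't appear), so by the two-squares theorem n IS expressible as a sum of two squares.
Step 3: Build a representation. Group n = k² · m with k = 3 and m = 73 · 97 = 7081 (a product of primes ≡ 1 (mod 4)); a representation of m scales to one of n via (k·x)² + (k·y)² = k²(x² + y²). Each prime p ≡ 1 (mod 4) is itself a sum of two squares; find a² by testing p − a² for a perfect square:
  73: 73 − 1² = 72, 73 − 2² = 69, 73 − 3² = 64 = 8² ⇒ 73 = 3² + 8².
  97: 97 − 1² = 96, 97 − 2² = 93, 97 − 3² = 88, 97 − 4² = 81 = 9² ⇒ 97 = 4² + 9².
  Combine using the Brahmagupta–Fibonacci identity (a² + b²)(c² + d²) = (ac − bd)² + (ad + bc)² = (ac + bd)² + (ad − bc)²:
  73 · 97 = 7081: from (3² + 8²)(4² + 9²), take (3·4 − 8·9, 3·9 + 8·4) = (12 − 72, 27 + 32) = (-60, 59); dropping signs (only squares matter) gives (60, 59); check 60² + 59² = 3600 + 3481 = 7081 ✓.
  Scale by k = 3: (3·60, 3·59) = (180, 177).
Step 4: Order so x ≤ y and verify: 177² + 180² = 31329 + 32400 = 63729 = n. ✓

n = 63729 = 177² + 180² (one valid representation with x ≤ y).


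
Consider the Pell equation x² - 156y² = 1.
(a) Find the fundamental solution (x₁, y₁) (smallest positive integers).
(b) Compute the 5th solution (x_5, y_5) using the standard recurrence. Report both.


Step 1: Find the fundamental solution (x₁, y₁) of x² - 156y² = 1.
  Expand √156 as a continued fraction. a₀ = ⌊√156⌋ = 12; iterate m_{k+1} = d_k·a_k − m_k, d_{k+1} = (156 − m_{k+1}²)/d_k, a_{k+1} = ⌊(a₀ + m_{k+1})/d_{k+1}⌋ (starting m₀ = 0, d₀ = 1), with convergents p_k = a_k·p_{k-1} + p_{k-2}, q_k = a_k·q_{k-1} + q_{k-2} (p₋₁ = 1, q₋₁ = 0):
  k = 0: a₀ = 12; p₀/q₀ = 12/1; p₀² − 156·q₀² = 144 − 156 = -12.
  k = 1: m = 12, d = 12, a = ⌊(12 + 12)/12⌋ = 2; p/q = (2·12 + 1)/(2·1 + 0) = 25/2; p² − 156·q² = 625 − 624 = 1.
  The first convergent with p² − 156·q² = 1 gives the fundamental solution (x₁, y₁) = (25, 2).
Step 2: Apply the recurrence (x_{n+1}, y_{n+1}) = (x₁x_n + 156y₁y_n, x₁y_n + y₁x_n) repeatedly.
  From (x_1, y_1) = (25, 2): x_2 = 25·25 + 156·2·2 = 1249; y_2 = 25·2 + 2·25 = 100.
  From (x_2, y_2) = (1249, 100): x_3 = 25·1249 + 156·2·100 = 62425; y_3 = 25·100 + 2·1249 = 4998.
  From (x_3, y_3) = (62425, 4998): x_4 = 25·62425 + 156·2·4998 = 3120001; y_4 = 25·4998 + 2·62425 = 249800.
  From (x_4, y_4) = (3120001, 249800): x_5 = 25·3120001 + 156·2·249800 = 155937625; y_5 = 25·249800 + 2·3120001 = 12485002.
Step 3: Verify x_5² - 156·y_5² = 24316542890640625 - 24316542890640624 = 1 (should be 1). ✓

(x_1, y_1) = (25, 2); (x_5, y_5) = (155937625, 12485002).


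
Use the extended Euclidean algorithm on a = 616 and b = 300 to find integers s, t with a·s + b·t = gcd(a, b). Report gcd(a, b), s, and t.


Euclidean algorithm on (616, 300) — divide until remainder is 0:
  616 = 2 · 300 + 16
  300 = 18 · 16 + 12
  16 = 1 · 12 + 4
  12 = 3 · 4 + 0
gcd(616, 300) = 4.
Track Bezout coefficients alongside the remainders: start with r₀ = 616 = a·1 + b·0 (s = 1, t = 0) and r₁ = 300 = a·0 + b·1 (s = 0, t = 1); each new remainder r_{k+1} = r_{k-1} − q_k·r_k inherits s_{k+1} = s_{k-1} − q_k·s_k, t_{k+1} = t_{k-1} − q_k·t_k, so r_k = a·s_k + b·t_k at every step:
  q = 2: r = 16, s = 1 − 2·0 = 1, t = 0 − 2·1 = -2  (check: 616·1 + 300·(-2) = 16)
  q = 18: r = 12, s = 0 − 18·1 = -18, t = 1 − 18·(-2) = 37  (check: 616·(-18) + 300·37 = 12)
  q = 1: r = 4, s = 1 − 1·(-18) = 19, t = -2 − 1·37 = -39  (check: 616·19 + 300·(-39) = 4)
The row with r = 4 (the gcd) gives the Bezout coefficients s = 19, t = -39.
Result: 616 · (19) + 300 · (-39) = 4.

gcd(616, 300) = 4; s = 19, t = -39 (check: 616·19 + 300·(-39) = 4).


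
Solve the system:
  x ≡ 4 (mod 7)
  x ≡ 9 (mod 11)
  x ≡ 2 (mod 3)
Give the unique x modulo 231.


Moduli 7, 11, 3 are pairwise coprime; by CRT there is a unique solution modulo M = 7 · 11 · 3 = 231.
Solve pairwise, accumulating the modulus:
  Start with x ≡ 4 (mod 7).
  Combine with x ≡ 9 (mod 11): since gcd(7, 11) = 1, we get a unique residue mod 77.
    Write x = 4 + 7·t and substitute into x ≡ 9 (mod 11): 7·t ≡ 9 − 4 = 5 (mod 11).
    The inverse of 7 mod 11 is 8 (since 7·8 = 56 = 5·11 + 1), so t ≡ 8·5 = 40 ≡ 7 (mod 11).
    Then x = 4 + 7·7 = 53, valid modulo lcm(7, 11) = 77: x ≡ 53 (mod 77).
  Combine with x ≡ 2 (mod 3): since gcd(77, 3) = 1, we get a unique residue mod 231.
    Write x = 53 + 77·t and substitute into x ≡ 2 (mod 3): 77·t ≡ 2 − 53 = -51 (mod 3).
    Reduce coefficients mod 3: 2·t ≡ 0 (mod 3).
    The inverse of 2 mod 3 is 2 (since 2·2 = 4 = 1·3 + 1), so t ≡ 2·0 = 0 ≡ 0 (mod 3).
    Then x = 53 + 77·0 = 53, valid modulo lcm(77, 3) = 231: x ≡ 53 (mod 231).
Verify: 53 mod 7 = 4 ✓, 53 mod 11 = 9 ✓, 53 mod 3 = 2 ✓.

x ≡ 53 (mod 231).


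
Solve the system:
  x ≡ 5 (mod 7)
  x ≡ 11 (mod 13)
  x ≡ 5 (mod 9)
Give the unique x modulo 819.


Moduli 7, 13, 9 are pairwise coprime; by CRT there is a unique solution modulo M = 7 · 13 · 9 = 819.
Solve pairwise, accumulating the modulus:
  Start with x ≡ 5 (mod 7).
  Combine with x ≡ 11 (mod 13): since gcd(7, 13) = 1, we get a unique residue mod 91.
    Write x = 5 + 7·t and substitute into x ≡ 11 (mod 13): 7·t ≡ 11 − 5 = 6 (mod 13).
    The inverse of 7 mod 13 is 2 (since 7·2 = 14 = 1·13 + 1), so t ≡ 2·6 = 12 ≡ 12 (mod 13).
    Then x = 5 + 7·12 = 89, valid modulo lcm(7, 13) = 91: x ≡ 89 (mod 91).
  Combine with x ≡ 5 (mod 9): since gcd(91, 9) = 1, we get a unique residue mod 819.
    Write x = 89 + 91·t and substitute into x ≡ 5 (mod 9): 91·t ≡ 5 − 89 = -84 (mod 9).
    Reduce coefficients mod 9: 1·t ≡ 6 (mod 9).
    So t ≡ 6 (mod 9).
    Then x = 89 + 91·6 = 635, valid modulo lcm(91, 9) = 819: x ≡ 635 (mod 819).
Verify: 635 mod 7 = 5 ✓, 635 mod 13 = 11 ✓, 635 mod 9 = 5 ✓.

x ≡ 635 (mod 819).


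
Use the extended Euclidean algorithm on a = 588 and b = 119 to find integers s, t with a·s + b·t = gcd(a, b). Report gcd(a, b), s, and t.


Euclidean algorithm on (588, 119) — divide until remainder is 0:
  588 = 4 · 119 + 112
  119 = 1 · 112 + 7
  112 = 16 · 7 + 0
gcd(588, 119) = 7.
Track Bezout coefficients alongside the remainders: start with r₀ = 588 = a·1 + b·0 (s = 1, t = 0) and r₁ = 119 = a·0 + b·1 (s = 0, t = 1); each new remainder r_{k+1} = r_{k-1} − q_k·r_k inherits s_{k+1} = s_{k-1} − q_k·s_k, t_{k+1} = t_{k-1} − q_k·t_k, so r_k = a·s_k + b·t_k at every step:
  q = 4: r = 112, s = 1 − 4·0 = 1, t = 0 − 4·1 = -4  (check: 588·1 + 119·(-4) = 112)
  q = 1: r = 7, s = 0 − 1·1 = -1, t = 1 − 1·(-4) = 5  (check: 588·(-1) + 119·5 = 7)
The row with r = 7 (the gcd) gives the Bezout coefficients s = -1, t = 5.
Result: 588 · (-1) + 119 · (5) = 7.

gcd(588, 119) = 7; s = -1, t = 5 (check: 588·(-1) + 119·5 = 7).


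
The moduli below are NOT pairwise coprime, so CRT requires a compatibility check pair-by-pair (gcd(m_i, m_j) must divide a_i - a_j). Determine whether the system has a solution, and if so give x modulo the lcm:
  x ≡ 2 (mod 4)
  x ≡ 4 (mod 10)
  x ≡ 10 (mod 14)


Moduli 4, 10, 14 are not pairwise coprime, so CRT works modulo lcm(m_i) when all pairwise compatibility conditions hold.
Pairwise compatibility: gcd(m_i, m_j) must divide a_i - a_j for every pair.
Merge one congruence at a time:
  Start: x ≡ 2 (mod 4).
  Combine with x ≡ 4 (mod 10): gcd(4, 10) = 2; 4 - 2 = 2, which IS divisible by 2, so compatible.
    Write x = 2 + 4·t and substitute into x ≡ 4 (mod 10): 4·t ≡ 4 − 2 = 2 (mod 10).
    Divide the congruence (and modulus) by g = 2: 2·t ≡ 1 (mod 5).
    The inverse of 2 mod 5 is 3 (since 2·3 = 6 = 1·5 + 1), so t ≡ 3·1 = 3 ≡ 3 (mod 5).
    Then x = 2 + 4·3 = 14, valid modulo lcm(4, 10) = 20: x ≡ 14 (mod 20).
  Combine with x ≡ 10 (mod 14): gcd(20, 14) = 2; 10 - 14 = -4, which IS divisible by 2, so compatible.
    Write x = 14 + 20·t and substitute into x ≡ 10 (mod 14): 20·t ≡ 10 − 14 = -4 (mod 14).
    Divide the congruence (and modulus) by g = 2: 10·t ≡ -2 (mod 7).
    Reduce coefficients mod 7: 3·t ≡ 5 (mod 7).
    The inverse of 3 mod 7 is 5 (since 3·5 = 15 = 2·7 + 1), so t ≡ 5·5 = 25 ≡ 4 (mod 7).
    Then x = 14 + 20·4 = 94, valid modulo lcm(20, 14) = 140: x ≡ 94 (mod 140).
Verify: 94 mod 4 = 2, 94 mod 10 = 4, 94 mod 14 = 10.

x ≡ 94 (mod 140).


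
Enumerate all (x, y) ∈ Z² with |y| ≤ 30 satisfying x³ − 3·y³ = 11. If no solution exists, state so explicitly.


The equation is x³ - 3y³ = 11. For fixed y, x³ = 3·y³ + 11, so a solution requires the RHS to be a perfect cube.
Strategy: iterate y from -30 to 30, compute RHS = 3·y³ + 11, and check whether it is a (positive or negative) perfect cube.
Check small values of y:
  y = 0: RHS = 11 is not a perfect cube.
  y = 1: RHS = 14 is not a perfect cube.
  y = -1: RHS = 8 = (2)³ ⇒ x = 2 works.
  y = 2: RHS = 35 is not a perfect cube.
  y = -2: RHS = -13 is not a perfect cube.
  y = 3: RHS = 92 is not a perfect cube.
  y = -3: RHS = -70 is not a perfect cube.
Continuing the search up to |y| = 30 finds no further solutions beyond those listed.
Collected solutions: (2, -1).

Solutions (with |y| ≤ 30): (2, -1).


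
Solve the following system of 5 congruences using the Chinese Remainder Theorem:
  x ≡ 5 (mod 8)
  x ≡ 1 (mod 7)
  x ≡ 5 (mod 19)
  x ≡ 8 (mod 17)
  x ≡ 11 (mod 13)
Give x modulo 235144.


Product of moduli M = 8 · 7 · 19 · 17 · 13 = 235144.
Merge one congruence at a time:
  Start: x ≡ 5 (mod 8).
  Combine with x ≡ 1 (mod 7); new modulus lcm = 56.
    Write x = 5 + 8·t and substitute into x ≡ 1 (mod 7): 8·t ≡ 1 − 5 = -4 (mod 7).
    Reduce coefficients mod 7: 1·t ≡ 3 (mod 7).
    So t ≡ 3 (mod 7).
    Then x = 5 + 8·3 = 29, valid modulo lcm(8, 7) = 56: x ≡ 29 (mod 56).
  Combine with x ≡ 5 (mod 19); new modulus lcm = 1064.
    Write x = 29 + 56·t and substitute into x ≡ 5 (mod 19): 56·t ≡ 5 − 29 = -24 (mod 19).
    Reduce coefficients mod 19: 18·t ≡ 14 (mod 19).
    The inverse of 18 mod 19 is 18 (since 18·18 = 324 = 17·19 + 1), so t ≡ 18·14 = 252 ≡ 5 (mod 19).
    Then x = 29 + 56·5 = 309, valid modulo lcm(56, 19) = 1064: x ≡ 309 (mod 1064).
  Combine with x ≡ 8 (mod 17); new modulus lcm = 18088.
    Write x = 309 + 1064·t and substitute into x ≡ 8 (mod 17): 1064·t ≡ 8 − 309 = -301 (mod 17).
    Reduce coefficients mod 17: 10·t ≡ 5 (mod 17).
    The inverse of 10 mod 17 is 12 (since 10·12 = 120 = 7·17 + 1), so t ≡ 12·5 = 60 ≡ 9 (mod 17).
    Then x = 309 + 1064·9 = 9885, valid modulo lcm(1064, 17) = 18088: x ≡ 9885 (mod 18088).
  Combine with x ≡ 11 (mod 13); new modulus lcm = 235144.
    Write x = 9885 + 18088·t and substitute into x ≡ 11 (mod 13): 18088·t ≡ 11 − 9885 = -9874 (mod 13).
    Reduce coefficients mod 13: 5·t ≡ 6 (mod 13).
    The inverse of 5 mod 13 is 8 (since 5·8 = 40 = 3·13 + 1), so t ≡ 8·6 = 48 ≡ 9 (mod 13).
    Then x = 9885 + 18088·9 = 172677, valid modulo lcm(18088, 13) = 235144: x ≡ 172677 (mod 235144).
Verify against each original: 172677 mod 8 = 5, 172677 mod 7 = 1, 172677 mod 19 = 5, 172677 mod 17 = 8, 172677 mod 13 = 11.

x ≡ 172677 (mod 235144).


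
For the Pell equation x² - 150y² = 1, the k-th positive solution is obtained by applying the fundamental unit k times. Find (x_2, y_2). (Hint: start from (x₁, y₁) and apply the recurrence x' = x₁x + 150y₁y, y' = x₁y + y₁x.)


Step 1: Find the fundamental solution (x₁, y₁) of x² - 150y² = 1.
  Expand √150 as a continued fraction. a₀ = ⌊√150⌋ = 12; iterate m_{k+1} = d_k·a_k − m_k, d_{k+1} = (150 − m_{k+1}²)/d_k, a_{k+1} = ⌊(a₀ + m_{k+1})/d_{k+1}⌋ (starting m₀ = 0, d₀ = 1), with convergents p_k = a_k·p_{k-1} + p_{k-2}, q_k = a_k·q_{k-1} + q_{k-2} (p₋₁ = 1, q₋₁ = 0):
  k = 0: a₀ = 12; p₀/q₀ = 12/1; p₀² − 150·q₀² = 144 − 150 = -6.
  k = 1: m = 12, d = 6, a = ⌊(12 + 12)/6⌋ = 4; p/q = (4·12 + 1)/(4·1 + 0) = 49/4; p² − 150·q² = 2401 − 2400 = 1.
  The first convergent with p² − 150·q² = 1 gives the fundamental solution (x₁, y₁) = (49, 4).
Step 2: Apply the recurrence (x_{n+1}, y_{n+1}) = (x₁x_n + 150y₁y_n, x₁y_n + y₁x_n) repeatedly.
  From (x_1, y_1) = (49, 4): x_2 = 49·49 + 150·4·4 = 4801; y_2 = 49·4 + 4·49 = 392.
Step 3: Verify x_2² - 150·y_2² = 23049601 - 23049600 = 1 (should be 1). ✓

(x_1, y_1) = (49, 4); (x_2, y_2) = (4801, 392).


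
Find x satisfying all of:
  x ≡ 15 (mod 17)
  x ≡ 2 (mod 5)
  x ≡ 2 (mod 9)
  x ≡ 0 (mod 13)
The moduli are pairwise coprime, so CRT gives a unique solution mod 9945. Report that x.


Product of moduli M = 17 · 5 · 9 · 13 = 9945.
Merge one congruence at a time:
  Start: x ≡ 15 (mod 17).
  Combine with x ≡ 2 (mod 5); new modulus lcm = 85.
    Write x = 15 + 17·t and substitute into x ≡ 2 (mod 5): 17·t ≡ 2 − 15 = -13 (mod 5).
    Reduce coefficients mod 5: 2·t ≡ 2 (mod 5).
    The inverse of 2 mod 5 is 3 (since 2·3 = 6 = 1·5 + 1), so t ≡ 3·2 = 6 ≡ 1 (mod 5).
    Then x = 15 + 17·1 = 32, valid modulo lcm(17, 5) = 85: x ≡ 32 (mod 85).
  Combine with x ≡ 2 (mod 9); new modulus lcm = 765.
    Write x = 32 + 85·t and substitute into x ≡ 2 (mod 9): 85·t ≡ 2 − 32 = -30 (mod 9).
    Reduce coefficients mod 9: 4·t ≡ 6 (mod 9).
    The inverse of 4 mod 9 is 7 (since 4·7 = 28 = 3·9 + 1), so t ≡ 7·6 = 42 ≡ 6 (mod 9).
    Then x = 32 + 85·6 = 542, valid modulo lcm(85, 9) = 765: x ≡ 542 (mod 765).
  Combine with x ≡ 0 (mod 13); new modulus lcm = 9945.
    Write x = 542 + 765·t and substitute into x ≡ 0 (mod 13): 765·t ≡ 0 − 542 = -542 (mod 13).
    Reduce coefficients mod 13: 11·t ≡ 4 (mod 13).
    The inverse of 11 mod 13 is 6 (since 11·6 = 66 = 5·13 + 1), so t ≡ 6·4 = 24 ≡ 11 (mod 13).
    Then x = 542 + 765·11 = 8957, valid modulo lcm(765, 13) = 9945: x ≡ 8957 (mod 9945).
Verify against each original: 8957 mod 17 = 15, 8957 mod 5 = 2, 8957 mod 9 = 2, 8957 mod 13 = 0.

x ≡ 8957 (mod 9945).


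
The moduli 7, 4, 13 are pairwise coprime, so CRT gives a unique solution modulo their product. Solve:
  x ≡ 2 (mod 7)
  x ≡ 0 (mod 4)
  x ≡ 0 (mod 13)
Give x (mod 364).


Moduli 7, 4, 13 are pairwise coprime; by CRT there is a unique solution modulo M = 7 · 4 · 13 = 364.
Solve pairwise, accumulating the modulus:
  Start with x ≡ 2 (mod 7).
  Combine with x ≡ 0 (mod 4): since gcd(7, 4) = 1, we get a unique residue mod 28.
    Write x = 2 + 7·t and substitute into x ≡ 0 (mod 4): 7·t ≡ 0 − 2 = -2 (mod 4).
    Reduce coefficients mod 4: 3·t ≡ 2 (mod 4).
    The inverse of 3 mod 4 is 3 (since 3·3 = 9 = 2·4 + 1), so t ≡ 3·2 = 6 ≡ 2 (mod 4).
    Then x = 2 + 7·2 = 16, valid modulo lcm(7, 4) = 28: x ≡ 16 (mod 28).
  Combine with x ≡ 0 (mod 13): since gcd(28, 13) = 1, we get a unique residue mod 364.
    Write x = 16 + 28·t and substitute into x ≡ 0 (mod 13): 28·t ≡ 0 − 16 = -16 (mod 13).
    Reduce coefficients mod 13: 2·t ≡ 10 (mod 13).
    The inverse of 2 mod 13 is 7 (since 2·7 = 14 = 1·13 + 1), so t ≡ 7·10 = 70 ≡ 5 (mod 13).
    Then x = 16 + 28·5 = 156, valid modulo lcm(28, 13) = 364: x ≡ 156 (mod 364).
Verify: 156 mod 7 = 2 ✓, 156 mod 4 = 0 ✓, 156 mod 13 = 0 ✓.

x ≡ 156 (mod 364).


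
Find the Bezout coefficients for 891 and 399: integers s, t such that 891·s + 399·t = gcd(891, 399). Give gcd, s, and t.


Euclidean algorithm on (891, 399) — divide until remainder is 0:
  891 = 2 · 399 + 93
  399 = 4 · 93 + 27
  93 = 3 · 27 + 12
  27 = 2 · 12 + 3
  12 = 4 · 3 + 0
gcd(891, 399) = 3.
Track Bezout coefficients alongside the remainders: start with r₀ = 891 = a·1 + b·0 (s = 1, t = 0) and r₁ = 399 = a·0 + b·1 (s = 0, t = 1); each new remainder r_{k+1} = r_{k-1} − q_k·r_k inherits s_{k+1} = s_{k-1} − q_k·s_k, t_{k+1} = t_{k-1} − q_k·t_k, so r_k = a·s_k + b·t_k at every step:
  q = 2: r = 93, s = 1 − 2·0 = 1, t = 0 − 2·1 = -2  (check: 891·1 + 399·(-2) = 93)
  q = 4: r = 27, s = 0 − 4·1 = -4, t = 1 − 4·(-2) = 9  (check: 891·(-4) + 399·9 = 27)
  q = 3: r = 12, s = 1 − 3·(-4) = 13, t = -2 − 3·9 = -29  (check: 891·13 + 399·(-29) = 12)
  q = 2: r = 3, s = -4 − 2·13 = -30, t = 9 − 2·(-29) = 67  (check: 891·(-30) + 399·67 = 3)
The row with r = 3 (the gcd) gives the Bezout coefficients s = -30, t = 67.
Result: 891 · (-30) + 399 · (67) = 3.

gcd(891, 399) = 3; s = -30, t = 67 (check: 891·(-30) + 399·67 = 3).
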